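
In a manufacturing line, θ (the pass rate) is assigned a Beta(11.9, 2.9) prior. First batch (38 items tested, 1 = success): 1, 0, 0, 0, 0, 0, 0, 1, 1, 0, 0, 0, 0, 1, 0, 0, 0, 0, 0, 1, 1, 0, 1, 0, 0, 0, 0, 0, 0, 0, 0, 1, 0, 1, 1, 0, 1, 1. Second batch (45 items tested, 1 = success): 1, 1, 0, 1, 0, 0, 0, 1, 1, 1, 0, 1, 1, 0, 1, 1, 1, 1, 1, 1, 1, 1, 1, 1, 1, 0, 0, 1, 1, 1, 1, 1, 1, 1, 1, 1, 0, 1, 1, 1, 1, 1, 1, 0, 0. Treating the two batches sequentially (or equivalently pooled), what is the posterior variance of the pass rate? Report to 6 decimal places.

The Beta prior is conjugate to a Binomial/Bernoulli likelihood; the update adds successes to α and failures to β.
After batch 1: Beta(11.9+12, 2.9+26) = Beta(23.9, 28.9).
After batch 2: Beta(23.9+34, 28.9+11) = Beta(57.9, 39.9).
Var = αβ/((α+β)²(α+β+1)) = 57.9·39.9/(97.8²·98.8) = 0.002445.

0.002445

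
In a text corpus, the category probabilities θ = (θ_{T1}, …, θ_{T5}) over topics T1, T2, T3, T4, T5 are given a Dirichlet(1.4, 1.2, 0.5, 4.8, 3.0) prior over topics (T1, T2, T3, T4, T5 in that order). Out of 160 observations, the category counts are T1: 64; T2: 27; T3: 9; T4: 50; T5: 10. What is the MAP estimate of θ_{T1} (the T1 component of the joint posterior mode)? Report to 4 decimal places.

0.3882

The Dirichlet prior is conjugate to the Multinomial likelihood: each posterior αⱼ = prior αⱼ + observed count nⱼ.
Posterior concentration: (65.4, 28.2, 9.5, 54.8, 13.0), total = 170.9.
Joint mode component: (α_{T1}−1)/(Σα−K) = 64.4/165.9 = 0.3882.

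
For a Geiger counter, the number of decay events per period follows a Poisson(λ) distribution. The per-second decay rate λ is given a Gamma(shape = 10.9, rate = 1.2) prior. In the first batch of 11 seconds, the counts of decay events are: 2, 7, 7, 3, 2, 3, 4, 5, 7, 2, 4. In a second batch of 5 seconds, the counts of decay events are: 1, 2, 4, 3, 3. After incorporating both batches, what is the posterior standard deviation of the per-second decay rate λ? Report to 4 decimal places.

0.4861

With a Gamma(shape α, rate β) prior, the Poisson likelihood is conjugate: the posterior is Gamma(α + ΣXᵢ, β + n).
Batch 1: sum of counts S = 46 over n = 11 seconds.
After batch 1: Gamma(α+S, β+n) = Gamma(10.9+46, 1.2+11) = Gamma(56.9, 12.2).
Batch 2: sum of counts S = 13 over n = 5 seconds.
After batch 2: Gamma(α+S, β+n) = Gamma(56.9+13, 12.2+5) = Gamma(69.9, 17.2).
SD = √α/β = √69.9/17.2 = 0.4861.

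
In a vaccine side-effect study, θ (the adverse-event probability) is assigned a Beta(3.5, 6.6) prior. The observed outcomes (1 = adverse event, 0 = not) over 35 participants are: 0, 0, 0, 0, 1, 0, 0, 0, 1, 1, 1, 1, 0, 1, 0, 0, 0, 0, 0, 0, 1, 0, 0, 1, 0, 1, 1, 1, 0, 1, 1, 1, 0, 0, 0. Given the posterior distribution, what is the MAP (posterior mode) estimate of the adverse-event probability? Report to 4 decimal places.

The Beta prior is conjugate to a Binomial/Bernoulli likelihood; the update adds successes to α and failures to β.
Posterior: Beta(α+k, β+n−k) = Beta(3.5+14, 6.6+21) = Beta(17.5, 27.6).
Mode of Beta(a,b) for a,b>1 is (a−1)/(a+b−2) = 16.5/43.1 = 0.3828.

0.3828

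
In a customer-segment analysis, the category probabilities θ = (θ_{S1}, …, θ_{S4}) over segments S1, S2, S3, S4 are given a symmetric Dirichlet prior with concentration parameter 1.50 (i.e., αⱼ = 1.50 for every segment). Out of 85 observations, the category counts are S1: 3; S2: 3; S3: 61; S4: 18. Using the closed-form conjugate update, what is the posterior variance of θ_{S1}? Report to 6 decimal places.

0.000511

The Dirichlet prior is conjugate to the Multinomial likelihood: each posterior αⱼ = prior αⱼ + observed count nⱼ.
Posterior concentration: (4.50, 4.50, 62.50, 19.50), total = 91.00.
Var[θ_j] = α_j(Σα−α_j)/((Σα)²(Σα+1)) = 4.50·86.50/(91.00²·92.00) = 0.000511.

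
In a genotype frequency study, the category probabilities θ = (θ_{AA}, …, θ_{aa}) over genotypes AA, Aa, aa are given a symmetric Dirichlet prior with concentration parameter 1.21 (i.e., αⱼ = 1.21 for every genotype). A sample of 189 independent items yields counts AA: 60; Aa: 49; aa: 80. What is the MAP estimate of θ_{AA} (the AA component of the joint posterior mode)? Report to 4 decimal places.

The Dirichlet prior is conjugate to the Multinomial likelihood: each posterior αⱼ = prior αⱼ + observed count nⱼ.
Posterior concentration: (61.21, 50.21, 81.21), total = 192.63.
Joint mode component: (α_{AA}−1)/(Σα−K) = 60.21/189.63 = 0.3175.

0.3175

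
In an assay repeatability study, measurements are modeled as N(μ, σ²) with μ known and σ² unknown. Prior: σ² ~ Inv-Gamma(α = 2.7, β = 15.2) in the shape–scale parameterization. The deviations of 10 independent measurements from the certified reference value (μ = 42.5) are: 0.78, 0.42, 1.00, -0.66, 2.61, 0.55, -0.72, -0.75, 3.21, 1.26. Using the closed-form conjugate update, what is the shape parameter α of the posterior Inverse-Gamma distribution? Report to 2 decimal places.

With known mean μ and an Inverse-Gamma(α, β) prior on σ², the Normal likelihood is conjugate: posterior is Inv-Gamma(α + n/2, β + Σ(xᵢ−μ)²/2).
Σ(xᵢ−μ)² = (0.78)² + (0.42)² + (1.00)² + (-0.66)² + (2.61)² + (0.55)² + (-0.72)² + (-0.75)² + (3.21)² + (1.26)² = 22.3076.
Posterior: Inv-Gamma(2.7 + 10/2, 15.2 + 22.3076/2) = Inv-Gamma(7.70, 26.35380).
Posterior α = 7.70.

7.70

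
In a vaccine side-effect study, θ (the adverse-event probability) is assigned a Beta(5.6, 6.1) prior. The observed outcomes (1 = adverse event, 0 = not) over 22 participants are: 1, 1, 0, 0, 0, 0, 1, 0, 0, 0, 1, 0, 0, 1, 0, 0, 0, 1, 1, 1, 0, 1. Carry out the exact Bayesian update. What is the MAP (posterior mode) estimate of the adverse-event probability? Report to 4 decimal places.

0.4290

The Beta prior is conjugate to a Binomial/Bernoulli likelihood; the update adds successes to α and failures to β.
Posterior: Beta(α+k, β+n−k) = Beta(5.6+9, 6.1+13) = Beta(14.6, 19.1).
Mode of Beta(a,b) for a,b>1 is (a−1)/(a+b−2) = 13.6/31.7 = 0.4290.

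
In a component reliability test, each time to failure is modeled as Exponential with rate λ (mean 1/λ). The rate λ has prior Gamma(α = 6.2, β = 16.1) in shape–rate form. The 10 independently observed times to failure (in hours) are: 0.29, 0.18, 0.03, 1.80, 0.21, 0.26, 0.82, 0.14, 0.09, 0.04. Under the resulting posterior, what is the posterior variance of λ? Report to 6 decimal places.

With a Gamma(shape α, rate β) prior on the exponential rate λ, the posterior after n observations with total T = Σxᵢ is Gamma(α+n, β+T).
Sum of observations T = 3.86 hours; n = 10.
Posterior: Gamma(6.2+10, 16.1+3.86) = Gamma(16.2, 19.96).
Var = α/β² = 0.040662.

0.040662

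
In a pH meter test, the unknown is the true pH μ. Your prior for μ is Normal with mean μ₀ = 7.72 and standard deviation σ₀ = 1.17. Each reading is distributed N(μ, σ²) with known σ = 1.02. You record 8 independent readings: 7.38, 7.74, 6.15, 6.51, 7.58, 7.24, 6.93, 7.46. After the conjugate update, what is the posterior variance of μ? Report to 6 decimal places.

0.118767

For Normal data with known variance σ², a Normal(μ₀, σ₀²) prior on μ is conjugate. Posterior precision = 1/σ₀² + n/σ²; posterior mean is the precision-weighted average of μ₀ and x̄.
σ₀² = 1.17² = 1.3689, σ² = 1.02² = 1.0404; σ² + n·σ₀² = 1.0404 + 8·1.3689 = 11.9916.
Posterior precision = 1/σ₀² + n/σ² = 1/1.3689 + 8/1.0404 = (σ² + n·σ₀²)/(σ₀²σ²) = 11.9916/(1.3689·1.0404); posterior variance σₙ² = σ₀²σ²/(σ² + n·σ₀²) = 1.3689·1.0404/11.9916 = 0.118767.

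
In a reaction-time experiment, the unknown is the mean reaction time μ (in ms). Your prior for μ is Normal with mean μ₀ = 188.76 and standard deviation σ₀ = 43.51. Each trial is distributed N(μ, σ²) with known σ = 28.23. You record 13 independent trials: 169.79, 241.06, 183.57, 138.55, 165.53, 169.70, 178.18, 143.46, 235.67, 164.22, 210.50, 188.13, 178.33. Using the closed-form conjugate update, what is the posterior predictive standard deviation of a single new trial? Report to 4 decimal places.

29.2628

For Normal data with known variance σ², a Normal(μ₀, σ₀²) prior on μ is conjugate. Posterior precision = 1/σ₀² + n/σ²; posterior mean is the precision-weighted average of μ₀ and x̄.
σ₀² = 43.51² = 1893.1201, σ² = 28.23² = 796.9329; σ² + n·σ₀² = 796.9329 + 13·1893.1201 = 25407.4942.
Posterior precision = 1/σ₀² + n/σ² = 1/1893.1201 + 13/796.9329 = (σ² + n·σ₀²)/(σ₀²σ²) = 25407.4942/(1893.1201·796.9329); posterior variance σₙ² = σ₀²σ²/(σ² + n·σ₀²) = 1893.1201·796.9329/25407.4942 = 59.379712.
Predictive variance for one new observation = σₙ² + σ² = 1893.1201·796.9329/25407.4942 + 796.9329 = σ²·(σ₀² + 25407.4942)/25407.4942 = 796.9329·27300.6143/25407.4942 = 856.312612; SD = √(796.9329·27300.6143/25407.4942) = 29.2628.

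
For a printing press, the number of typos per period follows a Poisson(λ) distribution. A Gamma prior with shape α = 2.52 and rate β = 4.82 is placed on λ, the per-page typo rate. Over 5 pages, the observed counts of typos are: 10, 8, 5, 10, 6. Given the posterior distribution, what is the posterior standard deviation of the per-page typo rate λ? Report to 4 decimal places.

0.6562

With a Gamma(shape α, rate β) prior, the Poisson likelihood is conjugate: the posterior is Gamma(α + ΣXᵢ, β + n).
Sum of counts S = 39 over n = 5 pages.
Posterior: Gamma(α+S, β+n) = Gamma(2.52+39, 4.82+5) = Gamma(41.52, 9.82).
SD = √α/β = √41.52/9.82 = 0.6562.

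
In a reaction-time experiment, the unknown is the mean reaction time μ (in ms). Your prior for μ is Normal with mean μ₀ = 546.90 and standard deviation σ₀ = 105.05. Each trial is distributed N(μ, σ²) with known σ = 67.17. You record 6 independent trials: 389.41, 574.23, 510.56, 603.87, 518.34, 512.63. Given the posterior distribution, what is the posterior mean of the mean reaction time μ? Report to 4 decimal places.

520.0059

For Normal data with known variance σ², a Normal(μ₀, σ₀²) prior on μ is conjugate. Posterior precision = 1/σ₀² + n/σ²; posterior mean is the precision-weighted average of μ₀ and x̄.
Σxᵢ = 389.41 + 574.23 + 510.56 + 603.87 + 518.34 + 512.63 = 3109.04, so n·x̄ = 3109.04.
σ₀² = 105.05² = 11035.5025, σ² = 67.17² = 4511.8089; σ² + n·σ₀² = 4511.8089 + 6·11035.5025 = 70724.8239.
Posterior mean = (μ₀/σ₀² + n·x̄/σ²)/(1/σ₀² + n/σ²) = (σ²·μ₀ + σ₀²·n·x̄)/(σ² + n·σ₀²) = (4511.8089·546.90 + 11035.5025·3109.04)/70724.8239 = 36777326.98001/70724.8239 = 520.0059.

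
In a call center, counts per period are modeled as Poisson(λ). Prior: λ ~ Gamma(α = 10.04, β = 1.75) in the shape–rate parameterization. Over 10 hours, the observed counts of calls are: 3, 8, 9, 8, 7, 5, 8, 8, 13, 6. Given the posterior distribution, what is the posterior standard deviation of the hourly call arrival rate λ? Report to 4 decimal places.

0.7848

With a Gamma(shape α, rate β) prior, the Poisson likelihood is conjugate: the posterior is Gamma(α + ΣXᵢ, β + n).
Sum of counts S = 75 over n = 10 hours.
Posterior: Gamma(α+S, β+n) = Gamma(10.04+75, 1.75+10) = Gamma(85.04, 11.75).
SD = √α/β = √85.04/11.75 = 0.7848.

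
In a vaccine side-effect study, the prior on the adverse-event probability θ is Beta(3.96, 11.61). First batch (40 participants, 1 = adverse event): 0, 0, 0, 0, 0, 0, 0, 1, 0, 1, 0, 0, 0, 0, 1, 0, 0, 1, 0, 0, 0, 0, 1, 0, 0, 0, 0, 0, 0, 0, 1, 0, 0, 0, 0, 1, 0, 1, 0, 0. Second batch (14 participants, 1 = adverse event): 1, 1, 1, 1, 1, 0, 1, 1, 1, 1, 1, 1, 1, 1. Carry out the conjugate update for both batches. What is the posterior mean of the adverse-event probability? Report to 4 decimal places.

0.3588

The Beta prior is conjugate to a Binomial/Bernoulli likelihood; the update adds successes to α and failures to β.
After batch 1: Beta(3.96+8, 11.61+32) = Beta(11.96, 43.61).
After batch 2: Beta(11.96+13, 43.61+1) = Beta(24.96, 44.61).
Posterior mean = α/(α+β) = 24.96/69.57 = 0.3588.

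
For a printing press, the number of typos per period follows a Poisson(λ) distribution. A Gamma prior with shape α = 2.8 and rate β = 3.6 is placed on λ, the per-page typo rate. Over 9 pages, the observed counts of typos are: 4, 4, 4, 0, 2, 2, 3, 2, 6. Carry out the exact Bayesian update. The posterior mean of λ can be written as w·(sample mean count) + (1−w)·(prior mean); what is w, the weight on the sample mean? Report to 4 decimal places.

With a Gamma(shape α, rate β) prior, the Poisson likelihood is conjugate: the posterior is Gamma(α + ΣXᵢ, β + n).
Posterior mean = (α₀+S)/(β₀+n) = [n/(β₀+n)]·(S/n) + [β₀/(β₀+n)]·(α₀/β₀), so only n and β₀ enter the weight.
Weight on data w = n/(β₀+n) = 9/(3.6+9) = 9/12.6 = 0.7143.

0.7143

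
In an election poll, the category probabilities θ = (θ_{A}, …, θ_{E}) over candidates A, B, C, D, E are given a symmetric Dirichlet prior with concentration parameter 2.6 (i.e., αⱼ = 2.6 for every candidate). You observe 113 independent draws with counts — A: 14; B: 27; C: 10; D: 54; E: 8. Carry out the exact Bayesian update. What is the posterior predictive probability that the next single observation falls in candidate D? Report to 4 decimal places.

0.4492

The Dirichlet prior is conjugate to the Multinomial likelihood: each posterior αⱼ = prior αⱼ + observed count nⱼ.
Posterior concentration: (16.6, 29.6, 12.6, 56.6, 10.6), total = 126.0.
P(next = D | data) = α_{D}/Σα = 0.4492.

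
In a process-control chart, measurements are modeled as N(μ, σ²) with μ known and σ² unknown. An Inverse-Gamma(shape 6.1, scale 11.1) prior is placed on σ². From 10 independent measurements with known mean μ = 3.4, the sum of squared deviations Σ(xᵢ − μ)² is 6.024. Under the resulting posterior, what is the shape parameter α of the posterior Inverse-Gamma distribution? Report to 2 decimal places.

With known mean μ and an Inverse-Gamma(α, β) prior on σ², the Normal likelihood is conjugate: posterior is Inv-Gamma(α + n/2, β + Σ(xᵢ−μ)²/2).
Posterior: Inv-Gamma(6.1 + 10/2, 11.1 + 6.024/2) = Inv-Gamma(11.10, 14.1120).
Posterior α = 11.10.

11.10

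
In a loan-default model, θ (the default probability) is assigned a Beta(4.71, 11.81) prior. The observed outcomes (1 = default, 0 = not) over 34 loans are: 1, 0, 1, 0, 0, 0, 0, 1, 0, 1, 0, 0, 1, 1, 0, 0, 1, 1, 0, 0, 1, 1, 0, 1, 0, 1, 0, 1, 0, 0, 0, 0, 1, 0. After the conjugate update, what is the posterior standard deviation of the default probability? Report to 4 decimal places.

0.0673

The Beta prior is conjugate to a Binomial/Bernoulli likelihood; the update adds successes to α and failures to β.
Posterior: Beta(α+k, β+n−k) = Beta(4.71+14, 11.81+20) = Beta(18.71, 31.81).
Var = αβ/((α+β)²(α+β+1)) = 18.71·31.81/(50.52²·51.52) = 0.00452621; SD = √0.00452621 = 0.0673.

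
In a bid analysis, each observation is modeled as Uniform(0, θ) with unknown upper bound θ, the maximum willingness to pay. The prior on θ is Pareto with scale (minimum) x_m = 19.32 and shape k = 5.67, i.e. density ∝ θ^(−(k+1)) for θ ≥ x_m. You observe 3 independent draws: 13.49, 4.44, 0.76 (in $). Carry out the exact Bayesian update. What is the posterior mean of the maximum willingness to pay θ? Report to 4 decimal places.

21.8389

A Pareto(scale x_m, shape k) prior on the upper bound θ of Uniform(0, θ) is conjugate: posterior is Pareto(max(x_m, max xᵢ), k + n).
Sample maximum = 13.49; prior scale x_m = 19.32 → posterior scale = max = 19.32.
Posterior shape = 5.67 + 3 = 8.67.
E[θ|data] = k·x_m/(k−1) = 8.67·19.32/7.67 = 21.8389.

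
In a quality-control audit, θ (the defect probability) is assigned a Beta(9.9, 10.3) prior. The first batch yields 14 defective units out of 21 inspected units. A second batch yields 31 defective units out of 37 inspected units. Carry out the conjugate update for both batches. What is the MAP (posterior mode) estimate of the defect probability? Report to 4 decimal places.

0.7073

The Beta prior is conjugate to a Binomial/Bernoulli likelihood; the update adds successes to α and failures to β.
After batch 1: Beta(9.9+14, 10.3+7) = Beta(23.9, 17.3).
After batch 2: Beta(23.9+31, 17.3+6) = Beta(54.9, 23.3).
Mode of Beta(a,b) for a,b>1 is (a−1)/(a+b−2) = 53.9/76.2 = 0.7073.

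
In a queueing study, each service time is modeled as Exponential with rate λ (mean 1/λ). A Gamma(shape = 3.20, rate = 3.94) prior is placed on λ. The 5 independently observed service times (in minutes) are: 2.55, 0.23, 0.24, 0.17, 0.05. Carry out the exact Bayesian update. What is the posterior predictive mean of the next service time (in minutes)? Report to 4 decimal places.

With a Gamma(shape α, rate β) prior on the exponential rate λ, the posterior after n observations with total T = Σxᵢ is Gamma(α+n, β+T).
Sum of observations T = 3.24 minutes; n = 5.
Posterior: Gamma(3.20+5, 3.94+3.24) = Gamma(8.20, 7.18).
The predictive distribution for the next observation is Lomax; its mean is β/(α−1) = 7.18/7.20 = 0.9972.

0.9972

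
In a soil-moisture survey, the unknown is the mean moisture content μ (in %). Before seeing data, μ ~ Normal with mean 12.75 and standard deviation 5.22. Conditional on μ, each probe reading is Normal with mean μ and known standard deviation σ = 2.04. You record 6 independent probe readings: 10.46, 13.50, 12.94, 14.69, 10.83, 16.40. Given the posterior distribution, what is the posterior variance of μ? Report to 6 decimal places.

0.676383

For Normal data with known variance σ², a Normal(μ₀, σ₀²) prior on μ is conjugate. Posterior precision = 1/σ₀² + n/σ²; posterior mean is the precision-weighted average of μ₀ and x̄.
σ₀² = 5.22² = 27.2484, σ² = 2.04² = 4.1616; σ² + n·σ₀² = 4.1616 + 6·27.2484 = 167.652.
Posterior precision = 1/σ₀² + n/σ² = 1/27.2484 + 6/4.1616 = (σ² + n·σ₀²)/(σ₀²σ²) = 167.652/(27.2484·4.1616); posterior variance σₙ² = σ₀²σ²/(σ² + n·σ₀²) = 27.2484·4.1616/167.652 = 0.676383.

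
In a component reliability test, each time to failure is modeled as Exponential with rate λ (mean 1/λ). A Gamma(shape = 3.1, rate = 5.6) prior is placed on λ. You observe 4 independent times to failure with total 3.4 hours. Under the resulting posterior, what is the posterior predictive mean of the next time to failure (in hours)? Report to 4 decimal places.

1.4754

With a Gamma(shape α, rate β) prior on the exponential rate λ, the posterior after n observations with total T = Σxᵢ is Gamma(α+n, β+T).
Posterior: Gamma(3.1+4, 5.6+3.4) = Gamma(7.1, 9.0).
The predictive distribution for the next observation is Lomax; its mean is β/(α−1) = 9.0/6.1 = 1.4754.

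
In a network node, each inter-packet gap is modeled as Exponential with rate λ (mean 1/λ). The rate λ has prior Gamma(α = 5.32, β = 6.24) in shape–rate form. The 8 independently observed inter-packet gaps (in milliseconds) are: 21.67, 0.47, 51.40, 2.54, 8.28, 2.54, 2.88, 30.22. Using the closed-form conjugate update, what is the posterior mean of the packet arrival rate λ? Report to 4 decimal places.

With a Gamma(shape α, rate β) prior on the exponential rate λ, the posterior after n observations with total T = Σxᵢ is Gamma(α+n, β+T).
Sum of observations T = 120.00 milliseconds; n = 8.
Posterior: Gamma(5.32+8, 6.24+120.00) = Gamma(13.32, 126.24).
Posterior mean of λ = α/β = 13.32/126.24 = 0.1055.

0.1055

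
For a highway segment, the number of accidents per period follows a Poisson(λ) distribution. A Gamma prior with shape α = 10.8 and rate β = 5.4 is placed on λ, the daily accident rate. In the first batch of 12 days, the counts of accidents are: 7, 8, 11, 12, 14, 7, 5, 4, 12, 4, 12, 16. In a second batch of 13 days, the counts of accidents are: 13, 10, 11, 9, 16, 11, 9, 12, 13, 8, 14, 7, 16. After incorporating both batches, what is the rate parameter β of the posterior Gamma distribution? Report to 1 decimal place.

30.4

With a Gamma(shape α, rate β) prior, the Poisson likelihood is conjugate: the posterior is Gamma(α + ΣXᵢ, β + n).
Batch 1: sum of counts S = 112 over n = 12 days.
After batch 1: Gamma(α+S, β+n) = Gamma(10.8+112, 5.4+12) = Gamma(122.8, 17.4).
Batch 2: sum of counts S = 149 over n = 13 days.
After batch 2: Gamma(α+S, β+n) = Gamma(122.8+149, 17.4+13) = Gamma(271.8, 30.4).
Posterior β = 30.4.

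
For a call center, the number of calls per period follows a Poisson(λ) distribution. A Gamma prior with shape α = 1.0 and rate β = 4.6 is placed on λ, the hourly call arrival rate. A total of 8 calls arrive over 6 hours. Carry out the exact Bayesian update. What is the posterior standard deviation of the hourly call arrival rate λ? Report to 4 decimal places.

With a Gamma(shape α, rate β) prior, the Poisson likelihood is conjugate: the posterior is Gamma(α + ΣXᵢ, β + n).
Posterior: Gamma(α+S, β+n) = Gamma(1.0+8, 4.6+6) = Gamma(9.0, 10.6).
SD = √α/β = √9.0/10.6 = 0.2830.

0.2830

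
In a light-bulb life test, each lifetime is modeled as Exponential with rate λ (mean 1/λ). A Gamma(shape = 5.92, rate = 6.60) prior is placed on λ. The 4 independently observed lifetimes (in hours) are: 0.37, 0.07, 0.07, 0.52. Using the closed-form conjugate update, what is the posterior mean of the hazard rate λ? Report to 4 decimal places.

With a Gamma(shape α, rate β) prior on the exponential rate λ, the posterior after n observations with total T = Σxᵢ is Gamma(α+n, β+T).
Sum of observations T = 1.03 hours; n = 4.
Posterior: Gamma(5.92+4, 6.60+1.03) = Gamma(9.92, 7.63).
Posterior mean of λ = α/β = 9.92/7.63 = 1.3001.

1.3001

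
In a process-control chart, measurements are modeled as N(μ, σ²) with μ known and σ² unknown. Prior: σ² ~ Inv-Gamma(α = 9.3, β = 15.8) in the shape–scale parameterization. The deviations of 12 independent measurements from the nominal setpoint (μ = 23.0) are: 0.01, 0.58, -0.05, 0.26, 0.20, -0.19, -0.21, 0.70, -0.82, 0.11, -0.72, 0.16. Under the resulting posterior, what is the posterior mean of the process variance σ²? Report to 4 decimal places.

With known mean μ and an Inverse-Gamma(α, β) prior on σ², the Normal likelihood is conjugate: posterior is Inv-Gamma(α + n/2, β + Σ(xᵢ−μ)²/2).
Σ(xᵢ−μ)² = (0.01)² + (0.58)² + (-0.05)² + (0.26)² + (0.20)² + (-0.19)² + (-0.21)² + (0.70)² + (-0.82)² + (0.11)² + (-0.72)² + (0.16)² = 2.2453.
Posterior: Inv-Gamma(9.3 + 12/2, 15.8 + 2.2453/2) = Inv-Gamma(15.30, 16.92265).
E[σ²|data] = β/(α−1) = 16.92265/14.30 = 1.1834.

1.1834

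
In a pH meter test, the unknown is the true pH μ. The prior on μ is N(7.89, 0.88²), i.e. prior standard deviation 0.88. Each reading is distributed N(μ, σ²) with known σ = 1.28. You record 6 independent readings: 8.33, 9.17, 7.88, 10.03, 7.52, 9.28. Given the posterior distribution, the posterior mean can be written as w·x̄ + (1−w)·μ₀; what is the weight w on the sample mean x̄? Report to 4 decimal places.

0.7393

For Normal data with known variance σ², a Normal(μ₀, σ₀²) prior on μ is conjugate. Posterior precision = 1/σ₀² + n/σ²; posterior mean is the precision-weighted average of μ₀ and x̄.
σ₀² = 0.88² = 0.7744, σ² = 1.28² = 1.6384. Prior precision 1/σ₀² = 1/0.7744; data precision n/σ² = 6/1.6384.
w = (n/σ²)/(1/σ₀² + n/σ²) = n·σ₀²/(σ² + n·σ₀²) = 6·0.7744/(1.6384 + 6·0.7744) = 4.6464/6.2848 = 0.7393.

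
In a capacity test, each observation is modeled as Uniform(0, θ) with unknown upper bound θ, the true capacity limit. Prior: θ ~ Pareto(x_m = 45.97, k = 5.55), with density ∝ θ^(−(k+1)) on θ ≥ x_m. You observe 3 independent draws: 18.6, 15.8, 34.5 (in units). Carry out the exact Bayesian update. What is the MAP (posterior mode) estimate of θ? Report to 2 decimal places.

45.97

A Pareto(scale x_m, shape k) prior on the upper bound θ of Uniform(0, θ) is conjugate: posterior is Pareto(max(x_m, max xᵢ), k + n).
Sample maximum = 34.5; prior scale x_m = 45.97 → posterior scale = max = 45.97.
Posterior shape = 5.55 + 3 = 8.55.
The Pareto density is decreasing on [x_m, ∞), so the mode is x_m = 45.97.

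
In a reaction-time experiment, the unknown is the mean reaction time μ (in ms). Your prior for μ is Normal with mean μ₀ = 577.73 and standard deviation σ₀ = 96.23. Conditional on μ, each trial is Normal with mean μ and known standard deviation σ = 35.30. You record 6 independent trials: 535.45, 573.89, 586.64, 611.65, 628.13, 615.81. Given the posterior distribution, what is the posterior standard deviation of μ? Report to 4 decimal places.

14.2522

For Normal data with known variance σ², a Normal(μ₀, σ₀²) prior on μ is conjugate. Posterior precision = 1/σ₀² + n/σ²; posterior mean is the precision-weighted average of μ₀ and x̄.
σ₀² = 96.23² = 9260.2129, σ² = 35.30² = 1246.09; σ² + n·σ₀² = 1246.09 + 6·9260.2129 = 56807.3674.
Posterior precision = 1/σ₀² + n/σ² = 1/9260.2129 + 6/1246.09 = (σ² + n·σ₀²)/(σ₀²σ²) = 56807.3674/(9260.2129·1246.09); posterior variance σₙ² = σ₀²σ²/(σ² + n·σ₀²) = 9260.2129·1246.09/56807.3674 = 203.126095.
Posterior SD = √σₙ² = √(9260.2129·1246.09/56807.3674) = 14.2522.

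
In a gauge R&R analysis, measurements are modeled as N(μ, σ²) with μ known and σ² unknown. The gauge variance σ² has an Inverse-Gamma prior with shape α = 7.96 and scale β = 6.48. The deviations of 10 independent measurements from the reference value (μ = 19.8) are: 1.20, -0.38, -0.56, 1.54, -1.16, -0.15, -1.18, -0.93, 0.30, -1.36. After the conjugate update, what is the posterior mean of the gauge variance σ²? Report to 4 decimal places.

0.9530

With known mean μ and an Inverse-Gamma(α, β) prior on σ², the Normal likelihood is conjugate: posterior is Inv-Gamma(α + n/2, β + Σ(xᵢ−μ)²/2).
Σ(xᵢ−μ)² = (1.20)² + (-0.38)² + (-0.56)² + (1.54)² + (-1.16)² + (-0.15)² + (-1.18)² + (-0.93)² + (0.30)² + (-1.36)² = 9.8346.
Posterior: Inv-Gamma(7.96 + 10/2, 6.48 + 9.8346/2) = Inv-Gamma(12.96, 11.39730).
E[σ²|data] = β/(α−1) = 11.39730/11.96 = 0.9530.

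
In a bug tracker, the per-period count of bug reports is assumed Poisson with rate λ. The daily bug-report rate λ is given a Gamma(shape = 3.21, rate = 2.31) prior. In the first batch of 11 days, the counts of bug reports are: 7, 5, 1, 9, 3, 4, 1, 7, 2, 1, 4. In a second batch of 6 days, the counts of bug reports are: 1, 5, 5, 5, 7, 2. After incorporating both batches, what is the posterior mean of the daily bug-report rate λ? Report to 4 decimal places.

3.7395

With a Gamma(shape α, rate β) prior, the Poisson likelihood is conjugate: the posterior is Gamma(α + ΣXᵢ, β + n).
Batch 1: sum of counts S = 44 over n = 11 days.
After batch 1: Gamma(α+S, β+n) = Gamma(3.21+44, 2.31+11) = Gamma(47.21, 13.31).
Batch 2: sum of counts S = 25 over n = 6 days.
After batch 2: Gamma(α+S, β+n) = Gamma(47.21+25, 13.31+6) = Gamma(72.21, 19.31).
Posterior mean = α/β = 72.21/19.31 = 3.7395.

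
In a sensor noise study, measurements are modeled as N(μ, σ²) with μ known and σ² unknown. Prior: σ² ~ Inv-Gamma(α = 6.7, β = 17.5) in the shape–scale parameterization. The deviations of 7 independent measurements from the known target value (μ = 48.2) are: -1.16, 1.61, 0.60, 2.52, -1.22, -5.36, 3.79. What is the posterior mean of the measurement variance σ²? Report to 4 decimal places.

4.9038

With known mean μ and an Inverse-Gamma(α, β) prior on σ², the Normal likelihood is conjugate: posterior is Inv-Gamma(α + n/2, β + Σ(xᵢ−μ)²/2).
Σ(xᵢ−μ)² = (-1.16)² + (1.61)² + (0.60)² + (2.52)² + (-1.22)² + (-5.36)² + (3.79)² = 55.2302.
Posterior: Inv-Gamma(6.7 + 7/2, 17.5 + 55.2302/2) = Inv-Gamma(10.20, 45.11510).
E[σ²|data] = β/(α−1) = 45.11510/9.20 = 4.9038.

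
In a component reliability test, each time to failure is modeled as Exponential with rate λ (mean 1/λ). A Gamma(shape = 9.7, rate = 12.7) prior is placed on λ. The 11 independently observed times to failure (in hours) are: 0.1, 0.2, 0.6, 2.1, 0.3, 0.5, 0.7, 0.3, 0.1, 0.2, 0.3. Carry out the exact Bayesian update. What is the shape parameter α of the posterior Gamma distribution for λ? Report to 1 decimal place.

20.7

With a Gamma(shape α, rate β) prior on the exponential rate λ, the posterior after n observations with total T = Σxᵢ is Gamma(α+n, β+T).
Sum of observations T = 5.4 hours; n = 11.
Posterior: Gamma(9.7+11, 12.7+5.4) = Gamma(20.7, 18.1).
Posterior α = 20.7.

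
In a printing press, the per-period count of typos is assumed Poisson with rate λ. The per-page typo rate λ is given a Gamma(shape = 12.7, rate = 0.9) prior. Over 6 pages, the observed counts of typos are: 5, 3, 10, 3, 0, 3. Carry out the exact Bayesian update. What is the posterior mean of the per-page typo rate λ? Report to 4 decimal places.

5.3188

With a Gamma(shape α, rate β) prior, the Poisson likelihood is conjugate: the posterior is Gamma(α + ΣXᵢ, β + n).
Sum of counts S = 24 over n = 6 pages.
Posterior: Gamma(α+S, β+n) = Gamma(12.7+24, 0.9+6) = Gamma(36.7, 6.9).
Posterior mean = α/β = 36.7/6.9 = 5.3188.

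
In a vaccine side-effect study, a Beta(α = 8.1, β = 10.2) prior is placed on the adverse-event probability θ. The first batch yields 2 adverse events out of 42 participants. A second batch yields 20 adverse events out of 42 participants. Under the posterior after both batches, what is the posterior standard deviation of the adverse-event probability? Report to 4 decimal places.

The Beta prior is conjugate to a Binomial/Bernoulli likelihood; the update adds successes to α and failures to β.
After batch 1: Beta(8.1+2, 10.2+40) = Beta(10.1, 50.2).
After batch 2: Beta(10.1+20, 50.2+22) = Beta(30.1, 72.2).
Var = αβ/((α+β)²(α+β+1)) = 30.1·72.2/(102.3²·103.3) = 0.00201026; SD = √0.00201026 = 0.0448.

0.0448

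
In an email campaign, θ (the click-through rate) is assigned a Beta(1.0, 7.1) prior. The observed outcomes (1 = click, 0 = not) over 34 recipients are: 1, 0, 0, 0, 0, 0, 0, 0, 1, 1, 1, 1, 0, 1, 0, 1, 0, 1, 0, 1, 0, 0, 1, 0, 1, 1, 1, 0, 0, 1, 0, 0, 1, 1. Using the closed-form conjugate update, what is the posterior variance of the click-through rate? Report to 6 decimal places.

0.005586

The Beta prior is conjugate to a Binomial/Bernoulli likelihood; the update adds successes to α and failures to β.
Posterior: Beta(α+k, β+n−k) = Beta(1.0+16, 7.1+18) = Beta(17.0, 25.1).
Var = αβ/((α+β)²(α+β+1)) = 17.0·25.1/(42.1²·43.1) = 0.005586.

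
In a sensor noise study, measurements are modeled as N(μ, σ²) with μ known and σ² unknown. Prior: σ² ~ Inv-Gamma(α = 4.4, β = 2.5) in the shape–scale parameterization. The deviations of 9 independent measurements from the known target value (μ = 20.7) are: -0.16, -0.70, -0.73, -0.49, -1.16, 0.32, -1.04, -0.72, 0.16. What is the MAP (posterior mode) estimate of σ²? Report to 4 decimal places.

0.4728

With known mean μ and an Inverse-Gamma(α, β) prior on σ², the Normal likelihood is conjugate: posterior is Inv-Gamma(α + n/2, β + Σ(xᵢ−μ)²/2).
Σ(xᵢ−μ)² = (-0.16)² + (-0.70)² + (-0.73)² + (-0.49)² + (-1.16)² + (0.32)² + (-1.04)² + (-0.72)² + (0.16)² = 4.3622.
Posterior: Inv-Gamma(4.4 + 9/2, 2.5 + 4.3622/2) = Inv-Gamma(8.90, 4.68110).
Mode = β/(α+1) = 4.68110/9.90 = 0.4728.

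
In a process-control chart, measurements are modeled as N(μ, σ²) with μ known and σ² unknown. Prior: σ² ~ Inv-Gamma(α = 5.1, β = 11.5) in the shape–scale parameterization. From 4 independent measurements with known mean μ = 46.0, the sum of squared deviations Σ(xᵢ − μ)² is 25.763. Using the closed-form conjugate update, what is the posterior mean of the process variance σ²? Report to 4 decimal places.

3.9970

With known mean μ and an Inverse-Gamma(α, β) prior on σ², the Normal likelihood is conjugate: posterior is Inv-Gamma(α + n/2, β + Σ(xᵢ−μ)²/2).
Posterior: Inv-Gamma(5.1 + 4/2, 11.5 + 25.763/2) = Inv-Gamma(7.10, 24.3815).
E[σ²|data] = β/(α−1) = 24.3815/6.10 = 3.9970.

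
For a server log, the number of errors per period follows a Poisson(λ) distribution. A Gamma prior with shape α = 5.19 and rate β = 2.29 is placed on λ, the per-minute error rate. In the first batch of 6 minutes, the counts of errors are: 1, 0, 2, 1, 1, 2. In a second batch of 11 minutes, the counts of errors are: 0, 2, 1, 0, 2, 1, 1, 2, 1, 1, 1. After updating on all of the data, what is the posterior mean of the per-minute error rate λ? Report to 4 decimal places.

1.2540

With a Gamma(shape α, rate β) prior, the Poisson likelihood is conjugate: the posterior is Gamma(α + ΣXᵢ, β + n).
Batch 1: sum of counts S = 7 over n = 6 minutes.
After batch 1: Gamma(α+S, β+n) = Gamma(5.19+7, 2.29+6) = Gamma(12.19, 8.29).
Batch 2: sum of counts S = 12 over n = 11 minutes.
After batch 2: Gamma(α+S, β+n) = Gamma(12.19+12, 8.29+11) = Gamma(24.19, 19.29).
Posterior mean = α/β = 24.19/19.29 = 1.2540.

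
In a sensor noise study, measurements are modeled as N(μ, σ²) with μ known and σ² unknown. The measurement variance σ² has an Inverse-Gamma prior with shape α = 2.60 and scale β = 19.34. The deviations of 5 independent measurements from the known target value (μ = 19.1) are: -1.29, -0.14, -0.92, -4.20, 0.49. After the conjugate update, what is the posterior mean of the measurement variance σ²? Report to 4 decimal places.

7.2061

With known mean μ and an Inverse-Gamma(α, β) prior on σ², the Normal likelihood is conjugate: posterior is Inv-Gamma(α + n/2, β + Σ(xᵢ−μ)²/2).
Σ(xᵢ−μ)² = (-1.29)² + (-0.14)² + (-0.92)² + (-4.20)² + (0.49)² = 20.4102.
Posterior: Inv-Gamma(2.60 + 5/2, 19.34 + 20.4102/2) = Inv-Gamma(5.10, 29.54510).
E[σ²|data] = β/(α−1) = 29.54510/4.10 = 7.2061.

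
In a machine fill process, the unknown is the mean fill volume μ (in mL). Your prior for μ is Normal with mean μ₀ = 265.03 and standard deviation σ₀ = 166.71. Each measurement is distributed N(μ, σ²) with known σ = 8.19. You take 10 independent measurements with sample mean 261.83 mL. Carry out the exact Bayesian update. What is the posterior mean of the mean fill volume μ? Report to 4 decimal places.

261.8308

For Normal data with known variance σ², a Normal(μ₀, σ₀²) prior on μ is conjugate. Posterior precision = 1/σ₀² + n/σ²; posterior mean is the precision-weighted average of μ₀ and x̄.
n·x̄ = 10·261.83 = 2618.3.
σ₀² = 166.71² = 27792.2241, σ² = 8.19² = 67.0761; σ² + n·σ₀² = 67.0761 + 10·27792.2241 = 277989.3171.
Posterior mean = (μ₀/σ₀² + n·x̄/σ²)/(1/σ₀² + n/σ²) = (σ²·μ₀ + σ₀²·n·x̄)/(σ² + n·σ₀²) = (67.0761·265.03 + 27792.2241·2618.3)/277989.3171 = 72786157.539813/277989.3171 = 261.8308.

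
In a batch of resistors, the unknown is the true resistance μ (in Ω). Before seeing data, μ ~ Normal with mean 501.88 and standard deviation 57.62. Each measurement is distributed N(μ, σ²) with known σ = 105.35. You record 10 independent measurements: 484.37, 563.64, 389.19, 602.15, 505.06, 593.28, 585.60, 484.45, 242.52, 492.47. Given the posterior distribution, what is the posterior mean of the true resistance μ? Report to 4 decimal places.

For Normal data with known variance σ², a Normal(μ₀, σ₀²) prior on μ is conjugate. Posterior precision = 1/σ₀² + n/σ²; posterior mean is the precision-weighted average of μ₀ and x̄.
Σxᵢ = 484.37 + 563.64 + 389.19 + 602.15 + 505.06 + 593.28 + 585.60 + 484.45 + 242.52 + 492.47 = 4942.73, so n·x̄ = 4942.73.
σ₀² = 57.62² = 3320.0644, σ² = 105.35² = 11098.6225; σ² + n·σ₀² = 11098.6225 + 10·3320.0644 = 44299.2665.
Posterior mean = (μ₀/σ₀² + n·x̄/σ²)/(1/σ₀² + n/σ²) = (σ²·μ₀ + σ₀²·n·x̄)/(σ² + n·σ₀²) = (11098.6225·501.88 + 3320.0644·4942.73)/44299.2665 = 21980358.572112/44299.2665 = 496.1788.

496.1788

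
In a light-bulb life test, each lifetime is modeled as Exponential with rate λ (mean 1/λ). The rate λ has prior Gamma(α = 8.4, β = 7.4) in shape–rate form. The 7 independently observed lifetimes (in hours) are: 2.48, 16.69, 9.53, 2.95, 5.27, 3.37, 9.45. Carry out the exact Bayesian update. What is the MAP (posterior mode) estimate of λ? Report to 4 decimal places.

0.2520

With a Gamma(shape α, rate β) prior on the exponential rate λ, the posterior after n observations with total T = Σxᵢ is Gamma(α+n, β+T).
Sum of observations T = 49.74 hours; n = 7.
Posterior: Gamma(8.4+7, 7.4+49.74) = Gamma(15.4, 57.14).
Mode = (α−1)/β = 0.2520.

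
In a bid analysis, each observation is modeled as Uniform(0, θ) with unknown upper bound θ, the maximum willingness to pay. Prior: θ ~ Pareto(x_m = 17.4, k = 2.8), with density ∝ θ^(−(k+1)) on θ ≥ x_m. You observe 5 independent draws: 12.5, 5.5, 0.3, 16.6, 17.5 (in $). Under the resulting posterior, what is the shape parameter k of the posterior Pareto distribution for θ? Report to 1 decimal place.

7.8

A Pareto(scale x_m, shape k) prior on the upper bound θ of Uniform(0, θ) is conjugate: posterior is Pareto(max(x_m, max xᵢ), k + n).
Sample maximum = 17.5; prior scale x_m = 17.4 → posterior scale = max = 17.5.
Posterior shape = 2.8 + 5 = 7.8.
Posterior shape k = 7.8.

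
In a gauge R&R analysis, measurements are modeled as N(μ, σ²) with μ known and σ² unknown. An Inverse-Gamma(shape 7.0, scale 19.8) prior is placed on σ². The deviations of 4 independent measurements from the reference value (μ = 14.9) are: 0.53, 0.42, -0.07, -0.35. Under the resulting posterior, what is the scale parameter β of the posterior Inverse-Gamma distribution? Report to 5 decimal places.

With known mean μ and an Inverse-Gamma(α, β) prior on σ², the Normal likelihood is conjugate: posterior is Inv-Gamma(α + n/2, β + Σ(xᵢ−μ)²/2).
Σ(xᵢ−μ)² = (0.53)² + (0.42)² + (-0.07)² + (-0.35)² = 0.5847.
Posterior: Inv-Gamma(7.0 + 4/2, 19.8 + 0.5847/2) = Inv-Gamma(9.00, 20.09235).
Posterior β = 20.09235.

20.09235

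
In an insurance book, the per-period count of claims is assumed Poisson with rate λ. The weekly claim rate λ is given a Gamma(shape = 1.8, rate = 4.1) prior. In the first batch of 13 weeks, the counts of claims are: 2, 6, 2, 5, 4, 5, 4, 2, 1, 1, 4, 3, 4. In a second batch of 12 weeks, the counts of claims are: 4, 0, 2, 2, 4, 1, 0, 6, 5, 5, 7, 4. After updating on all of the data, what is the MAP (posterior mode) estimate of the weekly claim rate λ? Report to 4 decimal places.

With a Gamma(shape α, rate β) prior, the Poisson likelihood is conjugate: the posterior is Gamma(α + ΣXᵢ, β + n).
Batch 1: sum of counts S = 43 over n = 13 weeks.
After batch 1: Gamma(α+S, β+n) = Gamma(1.8+43, 4.1+13) = Gamma(44.8, 17.1).
Batch 2: sum of counts S = 40 over n = 12 weeks.
After batch 2: Gamma(α+S, β+n) = Gamma(44.8+40, 17.1+12) = Gamma(84.8, 29.1).
Mode of Gamma(α,β) for α≥1 is (α−1)/β = 83.8/29.1 = 2.8797.

2.8797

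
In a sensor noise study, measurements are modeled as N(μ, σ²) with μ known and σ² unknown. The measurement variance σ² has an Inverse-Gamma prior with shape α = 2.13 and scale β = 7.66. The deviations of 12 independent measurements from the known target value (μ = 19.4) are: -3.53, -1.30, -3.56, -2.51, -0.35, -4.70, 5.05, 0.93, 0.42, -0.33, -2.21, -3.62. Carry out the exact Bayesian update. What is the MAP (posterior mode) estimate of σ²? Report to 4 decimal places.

With known mean μ and an Inverse-Gamma(α, β) prior on σ², the Normal likelihood is conjugate: posterior is Inv-Gamma(α + n/2, β + Σ(xᵢ−μ)²/2).
Σ(xᵢ−μ)² = (-3.53)² + (-1.30)² + (-3.56)² + (-2.51)² + (-0.35)² + (-4.70)² + (5.05)² + (0.93)² + (0.42)² + (-0.33)² + (-2.21)² + (-3.62)² = 99.9783.
Posterior: Inv-Gamma(2.13 + 12/2, 7.66 + 99.9783/2) = Inv-Gamma(8.13, 57.64915).
Mode = β/(α+1) = 57.64915/9.13 = 6.3143.

6.3143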